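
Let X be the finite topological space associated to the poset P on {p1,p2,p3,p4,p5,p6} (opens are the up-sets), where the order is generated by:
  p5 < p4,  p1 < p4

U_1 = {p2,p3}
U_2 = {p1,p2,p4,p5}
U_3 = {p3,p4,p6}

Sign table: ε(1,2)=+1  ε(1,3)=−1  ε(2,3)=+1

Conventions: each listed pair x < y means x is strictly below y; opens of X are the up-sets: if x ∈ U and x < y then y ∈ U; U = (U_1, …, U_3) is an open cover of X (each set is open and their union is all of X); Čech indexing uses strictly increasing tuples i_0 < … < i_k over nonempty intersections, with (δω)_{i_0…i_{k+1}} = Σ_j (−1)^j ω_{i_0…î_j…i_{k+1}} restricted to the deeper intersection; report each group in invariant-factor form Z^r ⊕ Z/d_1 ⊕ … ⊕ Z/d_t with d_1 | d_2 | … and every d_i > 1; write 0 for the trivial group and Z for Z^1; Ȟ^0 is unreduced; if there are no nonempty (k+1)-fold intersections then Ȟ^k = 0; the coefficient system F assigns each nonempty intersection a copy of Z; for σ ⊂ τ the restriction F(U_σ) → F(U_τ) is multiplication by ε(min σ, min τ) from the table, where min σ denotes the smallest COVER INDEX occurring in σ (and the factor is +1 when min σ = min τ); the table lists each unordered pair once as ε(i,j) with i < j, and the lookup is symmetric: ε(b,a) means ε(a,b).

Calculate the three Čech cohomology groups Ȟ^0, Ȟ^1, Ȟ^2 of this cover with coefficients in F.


nonempty overlaps:
  U12={p2} U13={p3} U23={p4}
C dims 3,3; δ0: rk 3, SNF 1^2·2
degree 0: 3−3−0 = 0 → Ȟ^0 ≅ 0
degree 1: 3−0−3 = 0 plus torsion [2] → Ȟ^1 ≅ Z/2
degree 2: 0−0−0 = 0 → Ȟ^2 ≅ 0

Ȟ^0 ≅ 0, Ȟ^1 ≅ Z/2, Ȟ^2 ≅ 0


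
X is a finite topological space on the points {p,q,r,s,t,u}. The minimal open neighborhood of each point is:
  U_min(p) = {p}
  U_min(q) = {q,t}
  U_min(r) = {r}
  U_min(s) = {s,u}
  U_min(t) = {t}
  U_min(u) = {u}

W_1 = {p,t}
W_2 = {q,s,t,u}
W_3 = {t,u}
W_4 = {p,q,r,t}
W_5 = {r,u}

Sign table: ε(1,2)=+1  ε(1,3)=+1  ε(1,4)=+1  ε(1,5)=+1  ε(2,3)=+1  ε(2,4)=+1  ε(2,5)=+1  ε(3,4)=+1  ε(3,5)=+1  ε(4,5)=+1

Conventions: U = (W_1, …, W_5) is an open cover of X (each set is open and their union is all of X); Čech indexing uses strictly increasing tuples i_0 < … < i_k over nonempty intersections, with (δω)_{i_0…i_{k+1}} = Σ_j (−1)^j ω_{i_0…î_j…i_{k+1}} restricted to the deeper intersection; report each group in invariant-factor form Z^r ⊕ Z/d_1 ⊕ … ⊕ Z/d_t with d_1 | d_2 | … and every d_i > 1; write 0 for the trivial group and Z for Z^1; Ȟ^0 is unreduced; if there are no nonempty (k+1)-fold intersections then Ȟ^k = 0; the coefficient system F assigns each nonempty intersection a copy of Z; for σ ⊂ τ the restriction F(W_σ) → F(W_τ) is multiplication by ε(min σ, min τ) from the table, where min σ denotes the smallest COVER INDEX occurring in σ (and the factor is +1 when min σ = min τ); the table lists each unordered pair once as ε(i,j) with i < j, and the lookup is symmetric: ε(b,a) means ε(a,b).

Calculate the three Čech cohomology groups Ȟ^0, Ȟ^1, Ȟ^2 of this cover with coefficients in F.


Ȟ^0(U;F) ≅ Z, Ȟ^1(U;F) ≅ Z and Ȟ^2(U;F) ≅ 0

nonempty overlaps:
  W12={t} W13={t} W14={p,t} W23={t,u} W24={q,t} W25={u} W34={t} W35={u} W45={r}
  W123={t} W124={t} W134={t} W234={t} W235={u}
  W1234={t}
C dims 5,9,5,1; δ0: rk 4, SNF 1^4; δ1: rk 4, SNF 1^4; δ2: rk 1, SNF 1^1
degree 0: 5−4−0 = 1 → Ȟ^0 ≅ Z
degree 1: 9−4−4 = 1 → Ȟ^1 ≅ Z
degree 2: 5−1−4 = 0 → Ȟ^2 ≅ 0


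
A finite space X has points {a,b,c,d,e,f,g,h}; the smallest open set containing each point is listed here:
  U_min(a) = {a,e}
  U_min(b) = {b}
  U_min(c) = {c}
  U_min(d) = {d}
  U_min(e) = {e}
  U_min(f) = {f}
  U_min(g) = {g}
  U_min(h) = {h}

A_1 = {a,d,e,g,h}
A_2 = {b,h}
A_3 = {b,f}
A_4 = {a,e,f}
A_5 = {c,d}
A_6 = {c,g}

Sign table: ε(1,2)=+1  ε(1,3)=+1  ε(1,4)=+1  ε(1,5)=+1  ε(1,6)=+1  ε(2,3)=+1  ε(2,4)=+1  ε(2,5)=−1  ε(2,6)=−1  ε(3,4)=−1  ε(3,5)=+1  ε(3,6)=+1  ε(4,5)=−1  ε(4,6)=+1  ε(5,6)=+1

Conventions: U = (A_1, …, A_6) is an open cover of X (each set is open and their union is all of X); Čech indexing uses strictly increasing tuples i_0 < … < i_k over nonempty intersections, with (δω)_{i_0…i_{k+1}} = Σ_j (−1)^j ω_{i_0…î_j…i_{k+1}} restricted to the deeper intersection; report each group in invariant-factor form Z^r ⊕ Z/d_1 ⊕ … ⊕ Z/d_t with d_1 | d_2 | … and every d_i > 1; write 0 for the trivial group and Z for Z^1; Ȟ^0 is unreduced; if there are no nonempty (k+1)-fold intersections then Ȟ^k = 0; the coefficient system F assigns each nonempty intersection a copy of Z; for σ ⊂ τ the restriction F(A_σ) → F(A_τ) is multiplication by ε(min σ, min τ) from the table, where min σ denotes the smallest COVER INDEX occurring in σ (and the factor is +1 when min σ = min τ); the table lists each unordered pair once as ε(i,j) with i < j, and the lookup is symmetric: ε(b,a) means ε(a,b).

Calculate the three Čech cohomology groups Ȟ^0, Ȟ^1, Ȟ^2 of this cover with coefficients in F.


nonempty overlaps:
  A12={h} A14={a,e} A15={d} A16={g} A23={b} A34={f} A56={c}
C dims 6,7; δ0: rk 6, SNF 1^5·2
degree 0: 6−6−0 = 0 → Ȟ^0 ≅ 0
degree 1: 7−0−6 = 1 plus torsion [2] → Ȟ^1 ≅ Z ⊕ Z/2
degree 2: 0−0−0 = 0 → Ȟ^2 ≅ 0

Ȟ^0 ≅ 0; Ȟ^1 ≅ Z ⊕ Z/2; Ȟ^2 ≅ 0


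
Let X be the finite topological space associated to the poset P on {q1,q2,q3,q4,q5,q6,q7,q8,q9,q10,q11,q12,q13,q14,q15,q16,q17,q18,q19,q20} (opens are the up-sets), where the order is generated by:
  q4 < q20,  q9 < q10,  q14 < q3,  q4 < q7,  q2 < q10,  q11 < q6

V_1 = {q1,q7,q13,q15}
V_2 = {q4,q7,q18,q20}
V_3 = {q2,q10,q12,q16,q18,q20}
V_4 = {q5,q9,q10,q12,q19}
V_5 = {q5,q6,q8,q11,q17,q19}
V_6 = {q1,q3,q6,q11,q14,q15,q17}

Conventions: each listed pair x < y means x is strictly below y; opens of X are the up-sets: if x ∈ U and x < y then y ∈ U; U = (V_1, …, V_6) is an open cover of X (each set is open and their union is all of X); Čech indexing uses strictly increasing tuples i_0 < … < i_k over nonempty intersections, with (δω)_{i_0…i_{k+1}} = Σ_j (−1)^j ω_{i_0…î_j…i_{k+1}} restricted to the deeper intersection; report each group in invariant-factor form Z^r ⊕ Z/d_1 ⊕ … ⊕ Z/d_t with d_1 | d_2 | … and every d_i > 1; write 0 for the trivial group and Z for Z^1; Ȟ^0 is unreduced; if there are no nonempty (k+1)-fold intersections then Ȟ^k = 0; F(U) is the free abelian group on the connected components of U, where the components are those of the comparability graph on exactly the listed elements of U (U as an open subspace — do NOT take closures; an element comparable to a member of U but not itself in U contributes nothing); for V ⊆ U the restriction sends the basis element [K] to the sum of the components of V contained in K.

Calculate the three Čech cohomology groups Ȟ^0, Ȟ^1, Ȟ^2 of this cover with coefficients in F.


Ȟ^0 = Z^14, Ȟ^1 = 0 and Ȟ^2 = 0

intersection data:
  V12={q7} V16={q1,q15} V23={q18,q20} V34={q10,q12} V45={q5,q19} V56={q6,q11,q17}
components per intersection:
  V1: {q1} {q7} {q13} {q15}
  V2: {q4,q7,q20} {q18}
  V3: {q2,q10} {q12} {q16} {q18} {q20}
  V4: {q5} {q9,q10} {q12} {q19}
  V5: {q5} {q6,q11} {q8} {q17} {q19}
  V6: {q1} {q3,q14} {q6,q11} {q15} {q17}
  V12: {q7}
  V16: {q1} {q15}
  V23: {q18} {q20}
  V34: {q10} {q12}
  V45: {q5} {q19}
  V56: {q6,q11} {q17}
C dims 25,11; δ0: rk 11, SNF 1^11
Ȟ^0 = (25 − 11) − 0 = 14, so Ȟ^0 ≅ Z^14
Ȟ^1 = (11 − 0) − 11 = 0, so Ȟ^1 ≅ 0
Ȟ^2 = (0 − 0) − 0 = 0, so Ȟ^2 ≅ 0


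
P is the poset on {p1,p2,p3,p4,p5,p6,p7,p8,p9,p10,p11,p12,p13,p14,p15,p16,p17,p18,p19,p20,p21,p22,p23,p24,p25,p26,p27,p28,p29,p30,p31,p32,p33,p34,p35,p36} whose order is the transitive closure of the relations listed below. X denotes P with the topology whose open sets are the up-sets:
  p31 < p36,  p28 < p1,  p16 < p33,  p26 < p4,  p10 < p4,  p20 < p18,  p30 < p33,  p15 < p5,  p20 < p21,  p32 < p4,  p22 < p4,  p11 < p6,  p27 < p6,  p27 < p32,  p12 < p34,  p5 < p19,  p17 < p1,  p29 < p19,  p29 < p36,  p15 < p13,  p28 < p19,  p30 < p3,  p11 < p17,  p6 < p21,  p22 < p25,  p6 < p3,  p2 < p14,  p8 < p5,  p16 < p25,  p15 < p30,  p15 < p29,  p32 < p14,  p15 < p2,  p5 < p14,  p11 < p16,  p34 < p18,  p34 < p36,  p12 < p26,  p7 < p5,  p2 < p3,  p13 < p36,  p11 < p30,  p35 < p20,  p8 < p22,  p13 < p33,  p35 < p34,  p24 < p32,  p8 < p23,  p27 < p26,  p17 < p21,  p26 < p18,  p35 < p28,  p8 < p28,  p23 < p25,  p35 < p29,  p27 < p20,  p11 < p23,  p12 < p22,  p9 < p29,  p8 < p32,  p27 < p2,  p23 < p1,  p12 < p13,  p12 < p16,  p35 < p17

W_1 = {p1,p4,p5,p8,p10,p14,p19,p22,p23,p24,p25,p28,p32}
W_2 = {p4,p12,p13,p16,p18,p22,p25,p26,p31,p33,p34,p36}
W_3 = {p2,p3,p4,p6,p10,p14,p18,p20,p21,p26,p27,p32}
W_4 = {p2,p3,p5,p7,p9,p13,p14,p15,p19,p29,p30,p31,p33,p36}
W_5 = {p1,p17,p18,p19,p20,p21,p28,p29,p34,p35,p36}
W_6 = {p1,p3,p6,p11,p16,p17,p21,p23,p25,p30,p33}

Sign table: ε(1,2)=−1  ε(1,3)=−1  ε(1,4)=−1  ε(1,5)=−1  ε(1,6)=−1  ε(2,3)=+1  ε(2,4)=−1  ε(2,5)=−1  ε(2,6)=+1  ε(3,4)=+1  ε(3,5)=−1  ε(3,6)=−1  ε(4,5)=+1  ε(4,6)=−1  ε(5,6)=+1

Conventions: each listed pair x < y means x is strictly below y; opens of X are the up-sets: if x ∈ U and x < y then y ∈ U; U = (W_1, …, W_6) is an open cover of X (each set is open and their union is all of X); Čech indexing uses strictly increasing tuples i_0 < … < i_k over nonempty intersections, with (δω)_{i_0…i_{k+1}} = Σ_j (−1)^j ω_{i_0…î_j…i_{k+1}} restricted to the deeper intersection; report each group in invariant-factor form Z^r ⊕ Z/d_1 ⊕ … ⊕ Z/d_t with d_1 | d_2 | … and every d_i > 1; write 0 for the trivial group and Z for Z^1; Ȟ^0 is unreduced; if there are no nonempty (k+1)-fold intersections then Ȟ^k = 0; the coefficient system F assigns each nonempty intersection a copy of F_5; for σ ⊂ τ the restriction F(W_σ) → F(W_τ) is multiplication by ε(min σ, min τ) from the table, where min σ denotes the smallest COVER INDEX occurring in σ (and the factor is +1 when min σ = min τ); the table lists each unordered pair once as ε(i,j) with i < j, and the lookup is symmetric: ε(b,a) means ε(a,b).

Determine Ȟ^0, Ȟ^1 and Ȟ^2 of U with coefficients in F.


nerve simplices:
  W12={p4,p22,p25} W13={p4,p10,p14,p32} W14={p5,p14,p19} W15={p1,p19,p28} W16={p1,p23,p25} W23={p4,p18,p26} W24={p13,p31,p33,p36} W25={p18,p34,p36} W26={p16,p25,p33} W34={p2,p3,p14} W35={p18,p20,p21} W36={p3,p6,p21} W45={p19,p29,p36} W46={p3,p30,p33} W56={p1,p17,p21}
  W123={p4} W126={p25} W134={p14} W145={p19} W156={p1} W235={p18} W245={p36} W246={p33} W346={p3} W356={p21}
C dims 6,15,10; δ0: rk_F5 6; δ1: rk_F5 9
degree 0: 6−6−0 = 0 → Ȟ^0 ≅ 0
degree 1: 15−9−6 = 0 → Ȟ^1 ≅ 0
degree 2: 10−0−9 = 1 → Ȟ^2 ≅ Z/5

Ȟ^0 ≅ 0, Ȟ^1 ≅ 0 and Ȟ^2 ≅ Z/5


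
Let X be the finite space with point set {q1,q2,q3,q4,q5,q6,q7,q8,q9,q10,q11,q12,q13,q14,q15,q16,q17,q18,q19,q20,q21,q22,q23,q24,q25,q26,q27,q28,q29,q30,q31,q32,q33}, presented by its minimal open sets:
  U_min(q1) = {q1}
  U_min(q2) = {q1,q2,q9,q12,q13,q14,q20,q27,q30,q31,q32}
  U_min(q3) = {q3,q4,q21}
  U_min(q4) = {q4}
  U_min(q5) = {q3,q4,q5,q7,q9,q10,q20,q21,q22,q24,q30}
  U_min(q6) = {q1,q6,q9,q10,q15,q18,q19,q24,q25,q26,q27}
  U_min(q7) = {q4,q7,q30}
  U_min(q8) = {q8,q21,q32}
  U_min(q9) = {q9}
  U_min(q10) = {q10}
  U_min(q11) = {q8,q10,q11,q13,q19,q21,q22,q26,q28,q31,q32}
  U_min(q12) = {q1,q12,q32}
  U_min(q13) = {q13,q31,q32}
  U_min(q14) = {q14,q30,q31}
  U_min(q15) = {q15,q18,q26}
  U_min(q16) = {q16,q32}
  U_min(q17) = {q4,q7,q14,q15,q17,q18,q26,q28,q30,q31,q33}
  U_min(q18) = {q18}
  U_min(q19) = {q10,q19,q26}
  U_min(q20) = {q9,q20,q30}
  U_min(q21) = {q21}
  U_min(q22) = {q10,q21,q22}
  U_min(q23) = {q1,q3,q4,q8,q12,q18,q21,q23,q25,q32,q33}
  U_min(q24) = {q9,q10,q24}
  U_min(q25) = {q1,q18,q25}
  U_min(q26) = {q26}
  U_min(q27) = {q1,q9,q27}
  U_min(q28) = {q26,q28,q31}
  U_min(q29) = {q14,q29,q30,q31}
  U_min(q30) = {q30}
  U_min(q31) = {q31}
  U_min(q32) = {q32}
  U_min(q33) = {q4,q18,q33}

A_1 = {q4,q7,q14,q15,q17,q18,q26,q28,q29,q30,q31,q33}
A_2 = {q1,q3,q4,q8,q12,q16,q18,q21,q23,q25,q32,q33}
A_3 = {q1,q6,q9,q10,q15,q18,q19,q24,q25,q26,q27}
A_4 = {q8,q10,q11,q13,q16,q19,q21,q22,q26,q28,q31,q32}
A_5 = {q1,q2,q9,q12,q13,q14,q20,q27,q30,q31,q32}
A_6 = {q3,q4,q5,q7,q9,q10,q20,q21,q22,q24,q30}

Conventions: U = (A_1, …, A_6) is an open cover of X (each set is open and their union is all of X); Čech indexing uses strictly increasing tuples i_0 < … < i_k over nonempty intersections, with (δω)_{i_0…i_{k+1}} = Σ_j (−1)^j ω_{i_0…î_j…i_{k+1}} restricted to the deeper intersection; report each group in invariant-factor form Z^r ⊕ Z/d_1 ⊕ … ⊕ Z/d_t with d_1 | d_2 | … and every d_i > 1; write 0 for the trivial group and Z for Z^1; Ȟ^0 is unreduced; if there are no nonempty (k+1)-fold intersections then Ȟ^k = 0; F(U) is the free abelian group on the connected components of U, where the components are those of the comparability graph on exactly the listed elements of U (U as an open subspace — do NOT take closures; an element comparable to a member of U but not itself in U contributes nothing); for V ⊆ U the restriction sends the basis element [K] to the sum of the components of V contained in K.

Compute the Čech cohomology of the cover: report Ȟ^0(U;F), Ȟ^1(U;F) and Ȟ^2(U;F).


Ȟ^0(U;F) ≅ Z,  Ȟ^1(U;F) ≅ 0,  Ȟ^2(U;F) ≅ Z/2

nerve simplices:
  A12={q4,q18,q33} A13={q15,q18,q26} A14={q26,q28,q31} A15={q14,q30,q31} A16={q4,q7,q30} A23={q1,q18,q25} A24={q8,q16,q21,q32} A25={q1,q12,q32} A26={q3,q4,q21} A34={q10,q19,q26} A35={q1,q9,q27} A36={q9,q10,q24} A45={q13,q31,q32} A46={q10,q21,q22} A56={q9,q20,q30}
  A123={q18} A126={q4} A134={q26} A145={q31} A156={q30} A235={q1} A245={q32} A246={q21} A346={q10} A356={q9}
components per intersection:
  A1: {q4,q7,q14,q15,q17,q18,q26,q28,q29,q30,q31,q33}
  A2: {q1,q3,q4,q8,q12,q16,q18,q21,q23,q25,q32,q33}
  A3: {q1,q6,q9,q10,q15,q18,q19,q24,q25,q26,q27}
  A4: {q8,q10,q11,q13,q16,q19,q21,q22,q26,q28,q31,q32}
  A5: {q1,q2,q9,q12,q13,q14,q20,q27,q30,q31,q32}
  A6: {q3,q4,q5,q7,q9,q10,q20,q21,q22,q24,q30}
  A12: {q4,q18,q33}
  A13: {q15,q18,q26}
  A14: {q26,q28,q31}
  A15: {q14,q30,q31}
  A16: {q4,q7,q30}
  A23: {q1,q18,q25}
  A24: {q8,q16,q21,q32}
  A25: {q1,q12,q32}
  A26: {q3,q4,q21}
  A34: {q10,q19,q26}
  A35: {q1,q9,q27}
  A36: {q9,q10,q24}
  A45: {q13,q31,q32}
  A46: {q10,q21,q22}
  A56: {q9,q20,q30}
  A123: {q18}
  A126: {q4}
  A134: {q26}
  A145: {q31}
  A156: {q30}
  A235: {q1}
  A245: {q32}
  A246: {q21}
  A346: {q10}
  A356: {q9}
C dims 6,15,10; δ0: rk 5, SNF 1^5; δ1: rk 10, SNF 1^9·2
degree 0: 6−5−0 = 1 → Ȟ^0 ≅ Z
degree 1: 15−10−5 = 0 → Ȟ^1 ≅ 0
degree 2: 10−0−10 = 0 plus torsion [2] → Ȟ^2 ≅ Z/2


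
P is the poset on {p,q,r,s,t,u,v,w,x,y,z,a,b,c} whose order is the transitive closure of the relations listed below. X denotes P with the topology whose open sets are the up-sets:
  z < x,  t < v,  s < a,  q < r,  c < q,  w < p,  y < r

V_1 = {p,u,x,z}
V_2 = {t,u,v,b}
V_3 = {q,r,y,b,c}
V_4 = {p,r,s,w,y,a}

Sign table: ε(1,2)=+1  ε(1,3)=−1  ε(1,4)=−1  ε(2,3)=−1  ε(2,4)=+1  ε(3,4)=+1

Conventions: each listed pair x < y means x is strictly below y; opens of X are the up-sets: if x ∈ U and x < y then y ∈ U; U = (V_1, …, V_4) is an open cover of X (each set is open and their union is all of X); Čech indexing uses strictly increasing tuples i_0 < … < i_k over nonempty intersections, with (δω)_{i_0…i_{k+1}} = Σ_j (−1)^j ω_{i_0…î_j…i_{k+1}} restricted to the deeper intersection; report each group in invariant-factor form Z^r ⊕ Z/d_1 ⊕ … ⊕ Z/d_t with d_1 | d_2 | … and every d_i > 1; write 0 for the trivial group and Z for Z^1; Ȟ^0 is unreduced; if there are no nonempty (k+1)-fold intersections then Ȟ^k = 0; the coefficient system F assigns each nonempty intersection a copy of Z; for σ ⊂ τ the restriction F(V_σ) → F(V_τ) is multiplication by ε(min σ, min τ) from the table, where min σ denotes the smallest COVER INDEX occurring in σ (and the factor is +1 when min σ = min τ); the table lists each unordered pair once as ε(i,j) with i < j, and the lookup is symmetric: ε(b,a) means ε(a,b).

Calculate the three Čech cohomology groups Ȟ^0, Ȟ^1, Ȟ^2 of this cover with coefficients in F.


intersection data:
  V12={u} V14={p} V23={b} V34={r,y}
C dims 4,4; δ0: rk 3, SNF 1^3
Ȟ^0 = (4 − 3) − 0 = 1, so Ȟ^0 ≅ Z
Ȟ^1 = (4 − 0) − 3 = 1, so Ȟ^1 ≅ Z
Ȟ^2 = (0 − 0) − 0 = 0, so Ȟ^2 ≅ 0

Ȟ^0(U;F) ≅ Z; Ȟ^1(U;F) ≅ Z; Ȟ^2(U;F) ≅ 0


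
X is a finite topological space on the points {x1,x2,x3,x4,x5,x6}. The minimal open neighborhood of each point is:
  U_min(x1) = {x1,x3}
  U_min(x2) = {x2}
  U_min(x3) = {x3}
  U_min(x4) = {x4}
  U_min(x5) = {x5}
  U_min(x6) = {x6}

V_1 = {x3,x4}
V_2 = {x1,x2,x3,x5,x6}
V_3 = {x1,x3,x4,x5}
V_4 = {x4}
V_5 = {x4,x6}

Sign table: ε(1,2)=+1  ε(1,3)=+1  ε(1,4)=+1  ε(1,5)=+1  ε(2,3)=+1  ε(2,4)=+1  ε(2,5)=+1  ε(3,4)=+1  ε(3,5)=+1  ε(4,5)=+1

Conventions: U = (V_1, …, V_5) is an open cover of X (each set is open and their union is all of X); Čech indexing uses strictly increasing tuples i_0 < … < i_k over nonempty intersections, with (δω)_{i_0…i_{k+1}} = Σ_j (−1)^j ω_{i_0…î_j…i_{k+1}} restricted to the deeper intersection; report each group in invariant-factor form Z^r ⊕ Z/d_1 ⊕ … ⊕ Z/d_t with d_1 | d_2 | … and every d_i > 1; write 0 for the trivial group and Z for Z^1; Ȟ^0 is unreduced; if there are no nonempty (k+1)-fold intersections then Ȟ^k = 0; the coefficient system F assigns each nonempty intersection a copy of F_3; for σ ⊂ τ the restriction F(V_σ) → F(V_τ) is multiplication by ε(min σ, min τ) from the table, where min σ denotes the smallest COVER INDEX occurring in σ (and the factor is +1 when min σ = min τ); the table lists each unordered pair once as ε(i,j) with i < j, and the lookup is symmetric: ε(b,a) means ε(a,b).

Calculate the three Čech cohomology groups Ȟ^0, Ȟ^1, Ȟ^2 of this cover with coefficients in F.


nonempty overlaps:
  V12={x3} V13={x3,x4} V14={x4} V15={x4} V23={x1,x3,x5} V25={x6} V34={x4} V35={x4} V45={x4}
  V123={x3} V134={x4} V135={x4} V145={x4} V345={x4}
  V1345={x4}
C dims 5,9,5,1; δ0: rk_F3 4; δ1: rk_F3 4; δ2: rk_F3 1
degree 0: 5−4−0 = 1 → Ȟ^0 ≅ Z/3
degree 1: 9−4−4 = 1 → Ȟ^1 ≅ Z/3
degree 2: 5−1−4 = 0 → Ȟ^2 ≅ 0

Ȟ^0 ≅ Z/3, Ȟ^1 ≅ Z/3 and Ȟ^2 ≅ 0


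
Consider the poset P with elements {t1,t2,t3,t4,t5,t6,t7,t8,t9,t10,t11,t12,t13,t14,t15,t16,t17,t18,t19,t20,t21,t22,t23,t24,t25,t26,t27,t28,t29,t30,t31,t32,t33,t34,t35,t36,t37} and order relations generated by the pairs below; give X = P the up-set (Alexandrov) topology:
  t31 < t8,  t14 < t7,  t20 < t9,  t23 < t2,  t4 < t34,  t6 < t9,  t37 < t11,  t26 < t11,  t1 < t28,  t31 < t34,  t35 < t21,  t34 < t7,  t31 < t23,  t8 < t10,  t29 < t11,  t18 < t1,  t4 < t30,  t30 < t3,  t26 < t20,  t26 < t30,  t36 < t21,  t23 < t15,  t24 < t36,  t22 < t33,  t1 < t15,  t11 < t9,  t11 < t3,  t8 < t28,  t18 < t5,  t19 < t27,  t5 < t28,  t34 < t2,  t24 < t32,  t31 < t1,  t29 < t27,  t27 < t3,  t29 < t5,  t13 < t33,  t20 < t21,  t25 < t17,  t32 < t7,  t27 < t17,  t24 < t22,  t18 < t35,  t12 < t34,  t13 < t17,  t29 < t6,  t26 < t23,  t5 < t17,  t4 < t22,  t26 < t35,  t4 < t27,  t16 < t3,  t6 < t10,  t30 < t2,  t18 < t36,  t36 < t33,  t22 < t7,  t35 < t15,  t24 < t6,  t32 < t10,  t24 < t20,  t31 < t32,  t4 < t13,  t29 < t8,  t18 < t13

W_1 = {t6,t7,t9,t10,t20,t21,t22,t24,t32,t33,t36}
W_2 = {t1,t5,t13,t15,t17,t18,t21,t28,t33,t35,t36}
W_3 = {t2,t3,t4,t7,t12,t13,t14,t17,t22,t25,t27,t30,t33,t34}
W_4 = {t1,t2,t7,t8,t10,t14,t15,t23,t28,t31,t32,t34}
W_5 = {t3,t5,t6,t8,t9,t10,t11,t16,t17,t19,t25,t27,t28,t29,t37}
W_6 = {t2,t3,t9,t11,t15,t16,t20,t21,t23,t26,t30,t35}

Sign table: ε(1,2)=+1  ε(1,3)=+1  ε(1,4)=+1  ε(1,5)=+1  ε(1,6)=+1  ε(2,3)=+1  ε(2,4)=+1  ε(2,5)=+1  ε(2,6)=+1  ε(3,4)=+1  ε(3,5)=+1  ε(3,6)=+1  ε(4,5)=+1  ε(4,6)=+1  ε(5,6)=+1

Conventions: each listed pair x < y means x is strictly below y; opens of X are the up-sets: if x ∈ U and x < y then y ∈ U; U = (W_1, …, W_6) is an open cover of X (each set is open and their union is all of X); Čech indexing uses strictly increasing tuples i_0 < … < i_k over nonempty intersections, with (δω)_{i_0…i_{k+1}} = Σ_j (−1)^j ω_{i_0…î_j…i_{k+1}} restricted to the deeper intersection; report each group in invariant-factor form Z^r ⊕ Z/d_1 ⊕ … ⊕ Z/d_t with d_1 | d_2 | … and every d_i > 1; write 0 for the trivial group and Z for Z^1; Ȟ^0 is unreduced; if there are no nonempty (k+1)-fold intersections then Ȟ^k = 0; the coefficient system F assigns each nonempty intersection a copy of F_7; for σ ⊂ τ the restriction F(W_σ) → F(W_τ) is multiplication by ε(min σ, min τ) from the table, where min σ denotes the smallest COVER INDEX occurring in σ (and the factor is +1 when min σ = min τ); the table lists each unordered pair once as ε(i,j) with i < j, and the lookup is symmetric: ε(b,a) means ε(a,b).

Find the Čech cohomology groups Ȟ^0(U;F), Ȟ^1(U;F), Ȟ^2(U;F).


cover nerve:
  W12={t21,t33,t36} W13={t7,t22,t33} W14={t7,t10,t32} W15={t6,t9,t10} W16={t9,t20,t21} W23={t13,t17,t33} W24={t1,t15,t28} W25={t5,t17,t28} W26={t15,t21,t35} W34={t2,t7,t14,t34} W35={t3,t17,t25,t27} W36={t2,t3,t30} W45={t8,t10,t28} W46={t2,t15,t23} W56={t3,t9,t11,t16}
  W123={t33} W126={t21} W134={t7} W145={t10} W156={t9} W235={t17} W245={t28} W246={t15} W346={t2} W356={t3}
C dims 6,15,10; δ0: rk_F7 5; δ1: rk_F7 10
Ȟ^0: (6−5)−0=1 ⇒ Z/7
Ȟ^1: (15−10)−5=0 ⇒ 0
Ȟ^2: (10−0)−10=0 ⇒ 0

Ȟ^0(U;F) ≅ Z/7, Ȟ^1(U;F) ≅ 0 and Ȟ^2(U;F) ≅ 0


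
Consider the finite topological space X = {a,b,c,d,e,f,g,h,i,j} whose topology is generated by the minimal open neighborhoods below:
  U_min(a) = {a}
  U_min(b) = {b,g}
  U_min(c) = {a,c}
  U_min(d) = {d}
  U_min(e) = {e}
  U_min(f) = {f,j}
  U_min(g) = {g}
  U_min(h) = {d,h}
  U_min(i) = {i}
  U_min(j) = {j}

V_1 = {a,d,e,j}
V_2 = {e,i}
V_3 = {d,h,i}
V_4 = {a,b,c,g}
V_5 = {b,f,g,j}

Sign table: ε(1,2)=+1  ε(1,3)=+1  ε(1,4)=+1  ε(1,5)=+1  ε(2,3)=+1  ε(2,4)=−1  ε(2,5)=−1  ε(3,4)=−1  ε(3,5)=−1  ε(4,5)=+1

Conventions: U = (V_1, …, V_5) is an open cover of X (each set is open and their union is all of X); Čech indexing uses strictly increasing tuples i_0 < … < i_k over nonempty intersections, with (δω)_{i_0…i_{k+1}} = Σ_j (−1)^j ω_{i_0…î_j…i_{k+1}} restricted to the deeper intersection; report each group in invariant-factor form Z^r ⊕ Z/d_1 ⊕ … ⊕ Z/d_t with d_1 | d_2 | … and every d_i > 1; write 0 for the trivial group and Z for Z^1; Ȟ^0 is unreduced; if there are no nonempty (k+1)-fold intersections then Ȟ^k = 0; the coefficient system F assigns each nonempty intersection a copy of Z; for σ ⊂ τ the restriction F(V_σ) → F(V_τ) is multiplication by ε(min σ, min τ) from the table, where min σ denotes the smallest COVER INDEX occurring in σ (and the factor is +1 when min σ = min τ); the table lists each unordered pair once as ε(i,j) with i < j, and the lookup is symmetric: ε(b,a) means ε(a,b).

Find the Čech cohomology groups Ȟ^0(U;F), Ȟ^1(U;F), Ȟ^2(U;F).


nerve of the cover:
  V12={e} V13={d} V14={a} V15={j} V23={i} V45={b,g}
C dims 5,6; δ0: rk 4, SNF 1^4
Ȟ^0 = (5 − 4) − 0 = 1, so Ȟ^0 ≅ Z
Ȟ^1 = (6 − 0) − 4 = 2, so Ȟ^1 ≅ Z^2
Ȟ^2 = (0 − 0) − 0 = 0, so Ȟ^2 ≅ 0

Ȟ^0 = Z, Ȟ^1 = Z^2, Ȟ^2 = 0


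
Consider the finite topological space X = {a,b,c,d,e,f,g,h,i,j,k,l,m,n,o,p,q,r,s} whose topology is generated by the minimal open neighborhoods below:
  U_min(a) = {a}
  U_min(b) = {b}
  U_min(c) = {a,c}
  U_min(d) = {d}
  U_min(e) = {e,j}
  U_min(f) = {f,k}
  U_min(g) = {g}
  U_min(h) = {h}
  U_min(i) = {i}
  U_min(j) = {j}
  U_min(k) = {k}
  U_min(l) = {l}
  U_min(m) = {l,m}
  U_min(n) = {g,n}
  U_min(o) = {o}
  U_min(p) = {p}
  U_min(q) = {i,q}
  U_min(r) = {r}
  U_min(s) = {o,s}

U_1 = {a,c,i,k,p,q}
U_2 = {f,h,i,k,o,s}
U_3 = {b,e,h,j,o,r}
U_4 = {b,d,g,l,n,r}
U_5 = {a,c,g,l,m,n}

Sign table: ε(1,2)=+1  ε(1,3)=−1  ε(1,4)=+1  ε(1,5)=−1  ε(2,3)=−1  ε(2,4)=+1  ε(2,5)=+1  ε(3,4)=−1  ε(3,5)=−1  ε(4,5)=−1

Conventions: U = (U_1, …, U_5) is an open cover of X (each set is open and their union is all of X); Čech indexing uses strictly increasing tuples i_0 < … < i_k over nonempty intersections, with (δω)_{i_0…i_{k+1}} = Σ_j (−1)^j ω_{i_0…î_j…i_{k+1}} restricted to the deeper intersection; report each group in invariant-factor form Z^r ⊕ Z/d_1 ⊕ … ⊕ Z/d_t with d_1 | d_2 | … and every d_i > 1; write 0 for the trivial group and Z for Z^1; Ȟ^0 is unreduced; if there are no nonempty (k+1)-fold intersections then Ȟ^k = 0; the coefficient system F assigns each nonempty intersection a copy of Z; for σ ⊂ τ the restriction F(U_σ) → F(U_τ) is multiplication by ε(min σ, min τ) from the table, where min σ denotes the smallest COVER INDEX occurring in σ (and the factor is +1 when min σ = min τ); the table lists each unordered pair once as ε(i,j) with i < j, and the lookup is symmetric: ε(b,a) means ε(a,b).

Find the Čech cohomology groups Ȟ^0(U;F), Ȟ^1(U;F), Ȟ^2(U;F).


Ȟ^0(U;F) ≅ Z, Ȟ^1(U;F) ≅ Z, Ȟ^2(U;F) ≅ 0

intersection data:
  U12={i,k} U15={a,c} U23={h,o} U34={b,r} U45={g,l,n}
C dims 5,5; δ0: rk 4, SNF 1^4
Ȟ^0 = (5 − 4) − 0 = 1, so Ȟ^0 ≅ Z
Ȟ^1 = (5 − 0) − 4 = 1, so Ȟ^1 ≅ Z
Ȟ^2 = (0 − 0) − 0 = 0, so Ȟ^2 ≅ 0


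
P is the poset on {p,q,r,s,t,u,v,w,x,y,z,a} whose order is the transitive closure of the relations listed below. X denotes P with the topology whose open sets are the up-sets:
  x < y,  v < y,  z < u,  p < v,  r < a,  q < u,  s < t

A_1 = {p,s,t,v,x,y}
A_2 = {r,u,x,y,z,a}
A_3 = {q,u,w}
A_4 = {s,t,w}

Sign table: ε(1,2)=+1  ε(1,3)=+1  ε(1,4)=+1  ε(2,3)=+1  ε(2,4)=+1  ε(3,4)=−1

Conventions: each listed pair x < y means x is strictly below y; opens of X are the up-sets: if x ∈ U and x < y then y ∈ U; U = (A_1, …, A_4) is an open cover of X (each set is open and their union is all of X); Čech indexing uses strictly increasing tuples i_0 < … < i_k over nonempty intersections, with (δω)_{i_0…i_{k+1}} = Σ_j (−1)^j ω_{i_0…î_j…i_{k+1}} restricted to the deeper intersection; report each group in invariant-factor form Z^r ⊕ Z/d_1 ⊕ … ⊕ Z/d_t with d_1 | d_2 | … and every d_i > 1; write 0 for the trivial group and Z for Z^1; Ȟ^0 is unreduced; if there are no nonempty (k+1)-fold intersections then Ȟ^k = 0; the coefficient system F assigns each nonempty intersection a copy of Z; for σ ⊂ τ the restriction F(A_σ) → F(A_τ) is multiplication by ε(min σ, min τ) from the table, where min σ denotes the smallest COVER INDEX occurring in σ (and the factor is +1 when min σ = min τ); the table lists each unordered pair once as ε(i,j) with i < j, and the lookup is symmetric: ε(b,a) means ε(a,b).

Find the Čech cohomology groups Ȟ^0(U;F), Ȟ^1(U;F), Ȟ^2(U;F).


nonempty intersections:
  A12={x,y} A14={s,t} A23={u} A34={w}
C dims 4,4; δ0: rk 4, SNF 1^3·2
Ȟ^0: (4−4)−0=0 ⇒ 0
Ȟ^1: (4−0)−4=0 plus torsion [2] ⇒ Z/2
Ȟ^2: (0−0)−0=0 ⇒ 0

Ȟ^0 = 0,  Ȟ^1 = Z/2,  Ȟ^2 = 0


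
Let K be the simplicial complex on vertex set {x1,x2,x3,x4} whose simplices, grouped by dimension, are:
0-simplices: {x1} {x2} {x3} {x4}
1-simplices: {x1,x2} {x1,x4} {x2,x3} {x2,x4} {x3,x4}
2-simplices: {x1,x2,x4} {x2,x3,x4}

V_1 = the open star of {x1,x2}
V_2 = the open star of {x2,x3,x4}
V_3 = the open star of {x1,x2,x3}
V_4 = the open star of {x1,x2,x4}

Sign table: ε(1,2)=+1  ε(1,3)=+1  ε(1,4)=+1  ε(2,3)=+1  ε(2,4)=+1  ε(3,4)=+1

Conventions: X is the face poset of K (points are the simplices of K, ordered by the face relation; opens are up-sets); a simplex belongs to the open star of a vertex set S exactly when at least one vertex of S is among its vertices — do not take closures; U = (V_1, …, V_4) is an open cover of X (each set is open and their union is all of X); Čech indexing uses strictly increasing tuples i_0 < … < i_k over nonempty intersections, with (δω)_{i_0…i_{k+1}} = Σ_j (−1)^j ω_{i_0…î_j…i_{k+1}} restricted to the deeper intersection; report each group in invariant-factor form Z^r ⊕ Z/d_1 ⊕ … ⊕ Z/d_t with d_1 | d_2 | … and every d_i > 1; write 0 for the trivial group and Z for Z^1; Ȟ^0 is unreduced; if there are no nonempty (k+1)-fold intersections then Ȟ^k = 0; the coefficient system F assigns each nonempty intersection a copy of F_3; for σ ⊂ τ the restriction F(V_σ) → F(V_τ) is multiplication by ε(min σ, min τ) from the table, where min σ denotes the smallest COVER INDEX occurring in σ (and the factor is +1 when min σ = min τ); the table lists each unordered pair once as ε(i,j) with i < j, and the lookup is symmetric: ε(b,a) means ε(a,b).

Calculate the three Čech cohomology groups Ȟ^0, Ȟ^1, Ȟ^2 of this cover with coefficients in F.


Ȟ^0 ≅ Z/3,  Ȟ^1 ≅ 0,  Ȟ^2 ≅ 0

intersection data:
  V1={{x1},{x2},{x1,x2},{x1,x4},{x2,x3},{x2,x4},{x1,x2,x4},{x2,x3,x4}} V2={{x2},{x3},{x4},{x1,x2},{x1,x4},{x2,x3},{x2,x4},{x3,x4},{x1,x2,x4},{x2,x3,x4}} V3={{x1},{x2},{x3},{x1,x2},{x1,x4},{x2,x3},{x2,x4},{x3,x4},{x1,x2,x4},{x2,x3,x4}} V4={{x1},{x2},{x4},{x1,x2},{x1,x4},{x2,x3},{x2,x4},{x3,x4},{x1,x2,x4},{x2,x3,x4}}
  V12={{x2},{x1,x2},{x1,x4},{x2,x3},{x2,x4},{x1,x2,x4},{x2,x3,x4}} V13={{x1},{x2},{x1,x2},{x1,x4},{x2,x3},{x2,x4},{x1,x2,x4},{x2,x3,x4}} V14={{x1},{x2},{x1,x2},{x1,x4},{x2,x3},{x2,x4},{x1,x2,x4},{x2,x3,x4}} V23={{x2},{x3},{x1,x2},{x1,x4},{x2,x3},{x2,x4},{x3,x4},{x1,x2,x4},{x2,x3,x4}} V24={{x2},{x4},{x1,x2},{x1,x4},{x2,x3},{x2,x4},{x3,x4},{x1,x2,x4},{x2,x3,x4}} V34={{x1},{x2},{x1,x2},{x1,x4},{x2,x3},{x2,x4},{x3,x4},{x1,x2,x4},{x2,x3,x4}}
  V123={{x2},{x1,x2},{x1,x4},{x2,x3},{x2,x4},{x1,x2,x4},{x2,x3,x4}} V124={{x2},{x1,x2},{x1,x4},{x2,x3},{x2,x4},{x1,x2,x4},{x2,x3,x4}} V134={{x1},{x2},{x1,x2},{x1,x4},{x2,x3},{x2,x4},{x1,x2,x4},{x2,x3,x4}} V234={{x2},{x1,x2},{x1,x4},{x2,x3},{x2,x4},{x3,x4},{x1,x2,x4},{x2,x3,x4}}
  V1234={{x2},{x1,x2},{x1,x4},{x2,x3},{x2,x4},{x1,x2,x4},{x2,x3,x4}}
C dims 4,6,4,1; δ0: rk_F3 3; δ1: rk_F3 3; δ2: rk_F3 1
Ȟ^0 = (4 − 3) − 0 = 1, so Ȟ^0 ≅ Z/3
Ȟ^1 = (6 − 3) − 3 = 0, so Ȟ^1 ≅ 0
Ȟ^2 = (4 − 1) − 3 = 0, so Ȟ^2 ≅ 0


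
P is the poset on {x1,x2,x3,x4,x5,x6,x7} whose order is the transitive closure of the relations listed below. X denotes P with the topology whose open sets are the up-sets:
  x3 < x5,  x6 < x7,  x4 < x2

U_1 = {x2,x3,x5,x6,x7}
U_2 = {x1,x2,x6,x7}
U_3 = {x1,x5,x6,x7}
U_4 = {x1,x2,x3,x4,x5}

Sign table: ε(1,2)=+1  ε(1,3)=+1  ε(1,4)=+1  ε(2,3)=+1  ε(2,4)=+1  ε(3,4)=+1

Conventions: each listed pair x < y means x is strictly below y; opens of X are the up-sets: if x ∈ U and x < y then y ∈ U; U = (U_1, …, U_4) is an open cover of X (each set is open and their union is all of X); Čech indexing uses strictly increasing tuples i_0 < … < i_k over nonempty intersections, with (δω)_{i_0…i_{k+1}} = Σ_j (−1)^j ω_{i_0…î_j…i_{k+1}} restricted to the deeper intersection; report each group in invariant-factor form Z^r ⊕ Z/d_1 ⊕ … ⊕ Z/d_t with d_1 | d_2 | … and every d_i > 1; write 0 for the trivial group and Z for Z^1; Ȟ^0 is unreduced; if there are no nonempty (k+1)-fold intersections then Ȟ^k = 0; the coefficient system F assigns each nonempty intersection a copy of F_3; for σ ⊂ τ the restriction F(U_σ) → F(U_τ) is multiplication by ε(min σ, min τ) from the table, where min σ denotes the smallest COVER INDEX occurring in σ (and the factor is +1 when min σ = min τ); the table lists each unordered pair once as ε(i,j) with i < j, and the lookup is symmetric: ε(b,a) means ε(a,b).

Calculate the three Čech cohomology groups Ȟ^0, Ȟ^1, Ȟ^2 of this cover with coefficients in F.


nonempty intersections:
  U12={x2,x6,x7} U13={x5,x6,x7} U14={x2,x3,x5} U23={x1,x6,x7} U24={x1,x2} U34={x1,x5}
  U123={x6,x7} U124={x2} U134={x5} U234={x1}
C dims 4,6,4; δ0: rk_F3 3; δ1: rk_F3 3
Ȟ^0: (4−3)−0=1 ⇒ Z/3
Ȟ^1: (6−3)−3=0 ⇒ 0
Ȟ^2: (4−0)−3=1 ⇒ Z/3

Ȟ^0 ≅ Z/3, Ȟ^1 ≅ 0 and Ȟ^2 ≅ Z/3


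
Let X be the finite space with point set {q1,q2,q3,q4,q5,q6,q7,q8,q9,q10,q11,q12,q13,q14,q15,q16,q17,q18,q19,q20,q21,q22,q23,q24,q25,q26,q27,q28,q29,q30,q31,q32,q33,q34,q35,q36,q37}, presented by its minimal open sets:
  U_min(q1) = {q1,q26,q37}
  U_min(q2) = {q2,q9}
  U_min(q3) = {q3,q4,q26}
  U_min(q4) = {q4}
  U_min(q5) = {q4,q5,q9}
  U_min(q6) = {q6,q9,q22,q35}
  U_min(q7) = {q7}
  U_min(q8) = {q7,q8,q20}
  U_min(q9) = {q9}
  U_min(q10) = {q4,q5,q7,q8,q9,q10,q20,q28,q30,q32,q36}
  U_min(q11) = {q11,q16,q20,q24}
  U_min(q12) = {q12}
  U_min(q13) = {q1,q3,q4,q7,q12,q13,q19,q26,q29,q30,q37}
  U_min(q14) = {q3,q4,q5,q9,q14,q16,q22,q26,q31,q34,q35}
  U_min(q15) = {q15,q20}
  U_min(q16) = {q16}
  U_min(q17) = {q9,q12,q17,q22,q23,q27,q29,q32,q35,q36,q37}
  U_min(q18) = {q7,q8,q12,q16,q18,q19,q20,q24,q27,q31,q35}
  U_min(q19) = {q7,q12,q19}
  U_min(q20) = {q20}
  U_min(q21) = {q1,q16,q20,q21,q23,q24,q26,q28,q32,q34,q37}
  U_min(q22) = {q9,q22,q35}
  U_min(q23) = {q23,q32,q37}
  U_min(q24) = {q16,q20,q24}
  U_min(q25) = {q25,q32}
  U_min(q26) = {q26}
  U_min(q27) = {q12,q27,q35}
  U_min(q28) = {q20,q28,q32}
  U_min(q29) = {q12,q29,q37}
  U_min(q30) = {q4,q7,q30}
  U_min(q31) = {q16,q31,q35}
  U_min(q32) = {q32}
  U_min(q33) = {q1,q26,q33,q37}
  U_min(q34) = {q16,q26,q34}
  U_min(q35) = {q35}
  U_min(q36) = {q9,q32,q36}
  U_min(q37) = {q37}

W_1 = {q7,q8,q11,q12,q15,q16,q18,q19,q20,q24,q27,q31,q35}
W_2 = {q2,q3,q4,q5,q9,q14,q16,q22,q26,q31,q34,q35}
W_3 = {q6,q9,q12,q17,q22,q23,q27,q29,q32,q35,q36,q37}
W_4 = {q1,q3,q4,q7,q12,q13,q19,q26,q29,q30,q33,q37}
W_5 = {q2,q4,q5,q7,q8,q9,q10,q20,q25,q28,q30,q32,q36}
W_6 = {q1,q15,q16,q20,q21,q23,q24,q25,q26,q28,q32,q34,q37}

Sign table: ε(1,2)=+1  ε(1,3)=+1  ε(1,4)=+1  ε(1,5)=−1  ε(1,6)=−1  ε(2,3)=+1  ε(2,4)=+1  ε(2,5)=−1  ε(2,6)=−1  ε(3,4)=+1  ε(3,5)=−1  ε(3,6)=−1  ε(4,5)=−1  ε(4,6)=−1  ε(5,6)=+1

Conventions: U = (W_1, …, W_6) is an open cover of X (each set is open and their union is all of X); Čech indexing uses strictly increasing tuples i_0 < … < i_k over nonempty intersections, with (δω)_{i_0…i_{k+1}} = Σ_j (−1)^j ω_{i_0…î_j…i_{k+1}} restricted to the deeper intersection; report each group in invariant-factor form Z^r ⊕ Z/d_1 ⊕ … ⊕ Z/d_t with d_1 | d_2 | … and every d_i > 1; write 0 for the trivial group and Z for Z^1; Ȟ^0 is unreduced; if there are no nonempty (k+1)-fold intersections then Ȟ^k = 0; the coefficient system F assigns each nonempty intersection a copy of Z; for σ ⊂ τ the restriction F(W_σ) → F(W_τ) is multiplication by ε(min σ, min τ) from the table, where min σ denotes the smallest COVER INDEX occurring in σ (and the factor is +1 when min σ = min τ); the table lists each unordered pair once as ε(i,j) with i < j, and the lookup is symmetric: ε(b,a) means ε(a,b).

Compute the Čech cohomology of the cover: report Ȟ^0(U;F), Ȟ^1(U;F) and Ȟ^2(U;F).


nonempty intersections:
  W12={q16,q31,q35} W13={q12,q27,q35} W14={q7,q12,q19} W15={q7,q8,q20} W16={q15,q16,q20,q24} W23={q9,q22,q35} W24={q3,q4,q26} W25={q2,q4,q5,q9} W26={q16,q26,q34} W34={q12,q29,q37} W35={q9,q32,q36} W36={q23,q32,q37} W45={q4,q7,q30} W46={q1,q26,q37} W56={q20,q25,q28,q32}
  W123={q35} W126={q16} W134={q12} W145={q7} W156={q20} W235={q9} W245={q4} W246={q26} W346={q37} W356={q32}
C dims 6,15,10; δ0: rk 5, SNF 1^5; δ1: rk 10, SNF 1^9·2
Ȟ^0: (6−5)−0=1 ⇒ Z
Ȟ^1: (15−10)−5=0 ⇒ 0
Ȟ^2: (10−0)−10=0 plus torsion [2] ⇒ Z/2

Ȟ^0 ≅ Z; Ȟ^1 ≅ 0; Ȟ^2 ≅ Z/2


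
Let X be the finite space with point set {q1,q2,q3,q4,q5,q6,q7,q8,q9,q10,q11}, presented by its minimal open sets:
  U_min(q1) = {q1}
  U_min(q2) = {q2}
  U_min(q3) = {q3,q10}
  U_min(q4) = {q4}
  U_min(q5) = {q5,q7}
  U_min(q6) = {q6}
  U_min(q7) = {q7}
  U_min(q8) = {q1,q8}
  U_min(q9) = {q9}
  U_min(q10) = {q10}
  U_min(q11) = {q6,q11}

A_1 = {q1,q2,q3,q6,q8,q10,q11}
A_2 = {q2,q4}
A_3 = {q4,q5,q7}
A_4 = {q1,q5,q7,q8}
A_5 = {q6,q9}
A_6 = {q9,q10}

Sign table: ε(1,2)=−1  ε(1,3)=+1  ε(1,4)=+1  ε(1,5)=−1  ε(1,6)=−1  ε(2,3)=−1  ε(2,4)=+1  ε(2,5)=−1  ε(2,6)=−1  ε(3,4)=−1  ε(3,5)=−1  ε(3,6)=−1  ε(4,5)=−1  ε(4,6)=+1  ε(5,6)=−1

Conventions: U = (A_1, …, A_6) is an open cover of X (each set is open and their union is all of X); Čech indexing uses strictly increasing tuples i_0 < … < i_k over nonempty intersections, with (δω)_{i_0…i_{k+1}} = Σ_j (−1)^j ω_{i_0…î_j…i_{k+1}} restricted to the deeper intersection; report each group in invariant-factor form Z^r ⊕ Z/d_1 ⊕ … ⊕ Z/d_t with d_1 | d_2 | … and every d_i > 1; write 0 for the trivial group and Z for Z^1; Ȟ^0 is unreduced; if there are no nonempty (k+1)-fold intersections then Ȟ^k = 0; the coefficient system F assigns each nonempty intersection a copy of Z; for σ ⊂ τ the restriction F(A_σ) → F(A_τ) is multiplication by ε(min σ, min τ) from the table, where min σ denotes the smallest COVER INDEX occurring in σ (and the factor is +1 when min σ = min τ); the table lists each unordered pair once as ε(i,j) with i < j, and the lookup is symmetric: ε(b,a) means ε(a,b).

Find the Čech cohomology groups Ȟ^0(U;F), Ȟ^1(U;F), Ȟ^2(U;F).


nerve of the cover:
  A12={q2} A14={q1,q8} A15={q6} A16={q10} A23={q4} A34={q5,q7} A56={q9}
C dims 6,7; δ0: rk 6, SNF 1^5·2
Ȟ^0 = (6 − 6) − 0 = 0, so Ȟ^0 ≅ 0
Ȟ^1 = (7 − 0) − 6 = 1 plus torsion [2], so Ȟ^1 ≅ Z ⊕ Z/2
Ȟ^2 = (0 − 0) − 0 = 0, so Ȟ^2 ≅ 0

Ȟ^0 ≅ 0; Ȟ^1 ≅ Z ⊕ Z/2; Ȟ^2 ≅ 0


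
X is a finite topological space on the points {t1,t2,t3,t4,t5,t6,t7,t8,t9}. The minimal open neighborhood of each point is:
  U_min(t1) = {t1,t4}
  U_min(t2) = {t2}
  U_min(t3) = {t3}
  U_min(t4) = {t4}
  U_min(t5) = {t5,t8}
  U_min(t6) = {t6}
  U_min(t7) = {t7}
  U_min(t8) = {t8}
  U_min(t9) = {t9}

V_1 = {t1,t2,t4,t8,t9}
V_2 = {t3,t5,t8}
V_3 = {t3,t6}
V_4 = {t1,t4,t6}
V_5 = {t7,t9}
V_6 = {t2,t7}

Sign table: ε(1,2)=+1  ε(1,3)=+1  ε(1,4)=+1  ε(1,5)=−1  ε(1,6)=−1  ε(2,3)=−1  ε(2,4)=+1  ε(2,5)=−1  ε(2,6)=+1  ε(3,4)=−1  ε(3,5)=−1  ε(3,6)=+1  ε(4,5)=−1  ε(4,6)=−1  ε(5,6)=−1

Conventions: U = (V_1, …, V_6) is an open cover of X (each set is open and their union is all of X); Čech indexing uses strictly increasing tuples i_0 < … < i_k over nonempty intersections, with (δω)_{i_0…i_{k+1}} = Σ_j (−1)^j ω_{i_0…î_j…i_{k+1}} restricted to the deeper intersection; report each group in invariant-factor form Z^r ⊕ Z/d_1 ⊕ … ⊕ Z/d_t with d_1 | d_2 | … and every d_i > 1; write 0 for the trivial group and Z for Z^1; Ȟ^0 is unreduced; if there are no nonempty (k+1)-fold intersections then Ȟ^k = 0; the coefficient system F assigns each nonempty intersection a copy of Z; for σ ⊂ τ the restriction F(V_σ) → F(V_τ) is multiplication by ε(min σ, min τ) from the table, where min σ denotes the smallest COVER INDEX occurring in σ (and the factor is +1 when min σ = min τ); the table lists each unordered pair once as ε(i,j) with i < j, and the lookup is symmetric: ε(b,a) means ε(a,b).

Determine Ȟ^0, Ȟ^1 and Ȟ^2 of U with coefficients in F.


nonempty overlaps:
  V12={t8} V14={t1,t4} V15={t9} V16={t2} V23={t3} V34={t6} V56={t7}
C dims 6,7; δ0: rk 6, SNF 1^5·2
degree 0: 6−6−0 = 0 → Ȟ^0 ≅ 0
degree 1: 7−0−6 = 1 plus torsion [2] → Ȟ^1 ≅ Z ⊕ Z/2
degree 2: 0−0−0 = 0 → Ȟ^2 ≅ 0

Ȟ^0(U;F) ≅ 0, Ȟ^1(U;F) ≅ Z ⊕ Z/2, Ȟ^2(U;F) ≅ 0


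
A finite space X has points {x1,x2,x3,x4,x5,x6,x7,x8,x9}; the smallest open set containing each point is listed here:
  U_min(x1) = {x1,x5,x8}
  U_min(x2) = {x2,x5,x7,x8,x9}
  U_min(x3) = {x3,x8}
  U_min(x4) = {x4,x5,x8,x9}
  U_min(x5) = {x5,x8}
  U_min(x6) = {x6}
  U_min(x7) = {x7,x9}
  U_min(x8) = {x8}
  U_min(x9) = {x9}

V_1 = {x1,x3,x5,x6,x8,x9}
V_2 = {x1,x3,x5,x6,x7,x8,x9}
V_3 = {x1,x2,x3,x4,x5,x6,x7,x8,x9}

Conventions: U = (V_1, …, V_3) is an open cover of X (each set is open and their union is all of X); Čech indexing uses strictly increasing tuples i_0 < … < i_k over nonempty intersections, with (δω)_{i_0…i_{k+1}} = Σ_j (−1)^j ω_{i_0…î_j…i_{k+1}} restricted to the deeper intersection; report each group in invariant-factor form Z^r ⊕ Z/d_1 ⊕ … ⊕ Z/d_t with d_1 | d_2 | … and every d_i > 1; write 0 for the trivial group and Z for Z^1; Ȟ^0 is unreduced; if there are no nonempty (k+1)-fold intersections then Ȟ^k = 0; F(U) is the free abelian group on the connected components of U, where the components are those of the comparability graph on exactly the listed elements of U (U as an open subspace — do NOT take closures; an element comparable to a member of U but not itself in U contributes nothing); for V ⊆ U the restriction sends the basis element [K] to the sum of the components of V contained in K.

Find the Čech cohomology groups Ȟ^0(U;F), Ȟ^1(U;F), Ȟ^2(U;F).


Ȟ^0 ≅ Z^2,  Ȟ^1 ≅ 0,  Ȟ^2 ≅ 0

nonempty intersections:
  V12={x1,x3,x5,x6,x8,x9} V13={x1,x3,x5,x6,x8,x9} V23={x1,x3,x5,x6,x7,x8,x9}
  V123={x1,x3,x5,x6,x8,x9}
components per intersection:
  V1: {x1,x3,x5,x8} {x6} {x9}
  V2: {x1,x3,x5,x8} {x6} {x7,x9}
  V3: {x1,x2,x3,x4,x5,x7,x8,x9} {x6}
  V12: {x1,x3,x5,x8} {x6} {x9}
  V13: {x1,x3,x5,x8} {x6} {x9}
  V23: {x1,x3,x5,x8} {x6} {x7,x9}
  V123: {x1,x3,x5,x8} {x6} {x9}
C dims 8,9,3; δ0: rk 6, SNF 1^6; δ1: rk 3, SNF 1^3
Ȟ^0: (8−6)−0=2 ⇒ Z^2
Ȟ^1: (9−3)−6=0 ⇒ 0
Ȟ^2: (3−0)−3=0 ⇒ 0
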